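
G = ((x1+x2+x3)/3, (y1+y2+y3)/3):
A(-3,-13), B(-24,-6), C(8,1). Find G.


Gx = (-3- 24+8)/3 = -19/3 = -6.3333
Gy = (-13- 6+1)/3 = -18/3 = -6.0000

G = (-6.3333, -6.0000)


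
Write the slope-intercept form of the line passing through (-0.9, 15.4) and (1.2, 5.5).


m = (-9.9)/(2.1) = -4.7143
b = y1 - m*x1 = 15.4 - (-9.9*(-0.9))/(2.1) = 15.4 - 4.2429 = 11.1571

y = -4.7143x + 11.1571


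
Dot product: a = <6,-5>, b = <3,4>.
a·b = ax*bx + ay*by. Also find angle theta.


a·b = 6*3 - 5*4 = 18 - 20 = -2
|a| = sqrt(36+25) = 7.8102
|b| = sqrt(9+16) = 5.0000
cos(theta) = -2/(sqrt(61)*sqrt(25)) = -2/sqrt(1525) = -0.051215
theta = arccos(-2/sqrt(1525)) = 92.9357 degrees

a·b = -2, theta = 92.9357 deg


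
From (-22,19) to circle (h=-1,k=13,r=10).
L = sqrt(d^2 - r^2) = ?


d = sqrt((-22+ 1)^2 + (19-13)^2) = sqrt(441+36) = 21.8403
L = sqrt(477.0000 - 100) = sqrt(377.0000) = 19.4165

19.4165


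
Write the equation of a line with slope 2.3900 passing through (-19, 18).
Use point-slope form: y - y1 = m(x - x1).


y - 18 = 2.3900(x + 19)
y = 2.3900x + 18 - 2.3900*(-19)
y = 2.3900x + 63.4100

y = 2.3900x + 63.4100


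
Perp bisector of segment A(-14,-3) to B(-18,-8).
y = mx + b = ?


Midpoint = (-16, -5.5)
Slope of AB = dy/dx = -5/(-4) = 1.2500
Perp slope = -dx/dy = -4/5 = -0.8000
b = My - (perp slope)*Mx = -5.5 + (-4*(-16))/(-5) = -5.5 - 12.8000 = -18.3000

y = -0.8000x - 18.3000


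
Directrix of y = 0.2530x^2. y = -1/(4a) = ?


a = 0.2530
1/(4a) = 0.9881
directrix: y = -0.9881 = -0.9881

y = -0.9881


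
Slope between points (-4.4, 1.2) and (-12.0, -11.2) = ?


dy = -11.2 - 1.2 = -12.4
dx = -12.0 + 4.4 = -7.6
m = -12.4/(-7.6) = 1.6316

m = 1.6316


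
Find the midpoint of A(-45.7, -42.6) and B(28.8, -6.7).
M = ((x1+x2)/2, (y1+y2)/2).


Mx = (-45.7 + 28.8)/2 = -16.9/2 = -8.4500
My = (-42.6 - 6.7)/2 = -49.3/2 = -24.6500

(-8.4500, -24.6500)


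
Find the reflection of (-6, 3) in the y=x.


Reflection rule for y=x: (y, x)
(-6, 3) -> (3, -6)

(3, -6)


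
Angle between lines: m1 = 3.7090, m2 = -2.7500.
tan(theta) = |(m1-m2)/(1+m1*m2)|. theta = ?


m1-m2 = 6.459
1+m1*m2 = -9.19975
tan(theta) = |6.459/(-9.19975)| = 0.702084
theta = arctan(|6.459/(-9.19975)|) = 35.0721 degrees (acute angle)

35.0721 degrees


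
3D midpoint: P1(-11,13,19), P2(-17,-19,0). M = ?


Mx = (-11- 17)/2 = -14.0000
My = (13- 19)/2 = -3.0000
Mz = (19+0)/2 = 9.5000

M = (-14.0000, -3.0000, 9.5000)


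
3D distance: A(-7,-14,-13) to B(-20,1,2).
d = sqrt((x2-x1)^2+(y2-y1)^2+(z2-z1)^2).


dx=-13, dy=15, dz=15
d = sqrt(169+225+225) = sqrt(619) = 24.8797

24.8797


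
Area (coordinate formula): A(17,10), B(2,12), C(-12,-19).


17*(12+ 19) = 527
2*(-19-10) = -58
-12*(10-12) = 24
sum = 493
Area = |493|/2 = 246.5000

246.5000 sq units


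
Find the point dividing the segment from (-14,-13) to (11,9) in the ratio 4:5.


Px = (4*11 + 5*(-14))/9 = -26/9 = -2.8889
Py = (4*9 + 5*(-13))/9 = -29/9 = -3.2222

P = (-2.8889, -3.2222)


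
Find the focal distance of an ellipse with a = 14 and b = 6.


c^2 = 14^2 - 6^2 = 196 - 36 = 160
c = sqrt(160) = 12.6491

c = 12.6491


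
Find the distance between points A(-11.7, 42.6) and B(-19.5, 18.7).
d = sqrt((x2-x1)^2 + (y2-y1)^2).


dx = -19.5 + 11.7 = -7.8
dy = 18.7 - 42.6 = -23.9
d = sqrt(60.84 + 571.21) = sqrt(632.05) = 25.1406

25.1406


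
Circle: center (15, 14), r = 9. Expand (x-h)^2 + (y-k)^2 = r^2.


(x-15)^2 + (y-14)^2 = 9^2
D = -2h = -30, E = -2k = -28
F = h^2+k^2-r^2 = 225+196-81 = 340

x^2 + y^2 - 30x - 28y + 340 = 0


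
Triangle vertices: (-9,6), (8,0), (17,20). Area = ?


-9*(0-20) = 180
8*(20-6) = 112
17*(6-0) = 102
sum = 394
Area = |394|/2 = 197.0000

197.0000 sq units


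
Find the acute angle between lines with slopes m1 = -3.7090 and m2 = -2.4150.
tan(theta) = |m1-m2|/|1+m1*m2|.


m1-m2 = -1.294
1+m1*m2 = 9.957235
tan(theta) = |-1.294/9.957235| = 0.129956
theta = arctan(|-1.294/9.957235|) = 7.4044 degrees (acute angle)

7.4044 degrees


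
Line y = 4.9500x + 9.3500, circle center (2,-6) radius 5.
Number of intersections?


Substitute y = 4.9500x + 9.3500: (x-2)^2 + (4.9500x+9.3500+ 6)^2 = 25
Expand to Ax^2 + Bx + C = 0, where b-k = 15.35
A = 1+m^2 = 25.5025
B = 2(m(b-k) - h) = 2(4.9500*15.35 - 2) = 147.965
C = h^2 + (b-k)^2 - r^2 = 4 + 235.6225 - 25 = 214.6225
disc = B^2-4AC = 21893.6412 - 21893.6412 = 0
disc = 0

1 intersection point (tangent)


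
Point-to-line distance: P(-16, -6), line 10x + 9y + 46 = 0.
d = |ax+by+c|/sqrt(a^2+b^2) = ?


|10*(-16) + 9*(-6) + 46| = |-168| = 168
sqrt(100 + 81) = sqrt(181) = 13.4536
d = 168/sqrt(181) = 12.4873

12.4873


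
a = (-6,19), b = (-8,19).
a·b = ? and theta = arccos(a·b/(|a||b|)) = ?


a·b = -6*(-8) + 19*19 = 48 + 361 = 409
|a| = sqrt(36+361) = 19.9249
|b| = sqrt(64+361) = 20.6155
cos(theta) = 409/(sqrt(397)*sqrt(425)) = 409/sqrt(168725) = 0.995712
theta = arccos(409/sqrt(168725)) = 5.3081 degrees

a·b = 409, theta = 5.3081 deg


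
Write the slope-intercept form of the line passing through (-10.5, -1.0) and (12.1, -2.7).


m = (-1.7)/(22.6) = -0.0752
b = y1 - m*x1 = -1.0 - (-1.7*(-10.5))/(22.6) = -1.0 - 0.7898 = -1.7898

y = -0.0752x - 1.7898


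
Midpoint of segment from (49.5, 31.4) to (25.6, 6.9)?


Mx = (49.5 + 25.6)/2 = 75.1/2 = 37.5500
My = (31.4 + 6.9)/2 = 38.3/2 = 19.1500

(37.5500, 19.1500)


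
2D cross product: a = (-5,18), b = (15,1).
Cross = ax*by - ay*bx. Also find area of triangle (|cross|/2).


cross = -5*1 - 18*15 = -5 - 270 = -275
Triangle area = |-275|/2 = 275/2 = 137.5000

cross = -275, triangle area = 137.5000


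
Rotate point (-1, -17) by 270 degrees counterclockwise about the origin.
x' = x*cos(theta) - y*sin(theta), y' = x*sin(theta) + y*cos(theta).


cos(270) = 0, sin(270) = -1
x' = -1*0 + 17*(-1) = -17
y' = -1*(-1) - 17*0 = 1

(-17, 1)


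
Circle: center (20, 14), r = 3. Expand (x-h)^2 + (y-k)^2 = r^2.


(x-20)^2 + (y-14)^2 = 3^2
D = -2h = -40, E = -2k = -28
F = h^2+k^2-r^2 = 400+196-9 = 587

x^2 + y^2 - 40x - 28y + 587 = 0


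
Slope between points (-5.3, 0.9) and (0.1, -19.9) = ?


dy = -19.9 - 0.9 = -20.8
dx = 0.1 + 5.3 = 5.4
m = -20.8/5.4 = -3.8519

m = -3.8519


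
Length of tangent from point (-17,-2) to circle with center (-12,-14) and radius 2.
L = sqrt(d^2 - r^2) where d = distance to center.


d = sqrt((-17+ 12)^2 + (-2+ 14)^2) = sqrt(25+144) = 13.0000
L = sqrt(169.0000 - 4) = sqrt(165.0000) = 12.8452

12.8452


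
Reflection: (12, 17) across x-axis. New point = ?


Reflection rule for x-axis: (x, -y)
(12, 17) -> (12, -17)

(12, -17)


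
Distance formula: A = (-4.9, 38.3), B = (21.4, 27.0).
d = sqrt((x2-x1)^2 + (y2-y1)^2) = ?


dx = 21.4 + 4.9 = 26.3
dy = 27.0 - 38.3 = -11.3
d = sqrt(691.69 + 127.69) = sqrt(819.38) = 28.6248

28.6248


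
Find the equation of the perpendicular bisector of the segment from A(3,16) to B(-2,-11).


Midpoint = (0.5, 2.5)
Slope of AB = dy/dx = -27/(-5) = 5.4000
Perp slope = -dx/dy = -5/27 = -0.1852
b = My - (perp slope)*Mx = 2.5 + (-5*0.5)/(-27) = 2.5 + 0.0926 = 2.5926

y = -0.1852x + 2.5926


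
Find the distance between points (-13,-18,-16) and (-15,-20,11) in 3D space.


dx=-2, dy=-2, dz=27
d = sqrt(4+4+729) = sqrt(737) = 27.1477

27.1477


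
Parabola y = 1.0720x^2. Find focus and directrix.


a = 1.0720
1/(4a) = 0.2332
Focus = (0, 0.2332)
Directrix: y = -0.2332

Focus = (0, 0.2332), Directrix: y = -0.2332


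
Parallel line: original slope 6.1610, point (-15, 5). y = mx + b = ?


Parallel lines have equal slopes.
m2 = 6.1610
b2 = 5 - 6.1610*(-15) = 97.4150

y = 6.1610x + 97.4150


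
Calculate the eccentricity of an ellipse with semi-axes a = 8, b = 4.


c = sqrt(64-16) = sqrt(48) = 6.9282
e = c/a = sqrt(48)/8 = 0.8660

e = 0.8660


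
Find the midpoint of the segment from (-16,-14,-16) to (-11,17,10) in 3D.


Mx = (-16- 11)/2 = -13.5000
My = (-14+17)/2 = 1.5000
Mz = (-16+10)/2 = -3.0000

M = (-13.5000, 1.5000, -3.0000)


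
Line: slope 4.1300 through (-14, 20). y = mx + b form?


y - 20 = 4.1300(x + 14)
y = 4.1300x + 20 - 4.1300*(-14)
y = 4.1300x + 77.8200

y = 4.1300x + 77.8200


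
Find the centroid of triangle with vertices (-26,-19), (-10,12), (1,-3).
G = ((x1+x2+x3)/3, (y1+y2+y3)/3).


Gx = (-26- 10+1)/3 = -35/3 = -11.6667
Gy = (-19+12- 3)/3 = -10/3 = -3.3333

G = (-11.6667, -3.3333)


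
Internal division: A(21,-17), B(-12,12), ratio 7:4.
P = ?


Px = (7*(-12) + 4*21)/11 = 0/11 = 0
Py = (7*12 + 4*(-17))/11 = 16/11 = 1.4545

P = (0, 1.4545)


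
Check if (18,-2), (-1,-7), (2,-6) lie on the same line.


18*(-7+ 6) - 1*(-6+ 2) + 2*(-2+ 7)
= -18 + 4 + 10 = -4

No, not collinear (determinant = -4)


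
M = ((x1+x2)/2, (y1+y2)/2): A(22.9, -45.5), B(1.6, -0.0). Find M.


Mx = (22.9 + 1.6)/2 = 24.5/2 = 12.2500
My = (-45.5 - 0.0)/2 = -45.5/2 = -22.7500

(12.2500, -22.7500)


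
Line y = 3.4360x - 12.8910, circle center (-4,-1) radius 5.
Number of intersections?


Substitute y = 3.4360x - 12.8910: (x+ 4)^2 + (3.4360x- 12.8910+ 1)^2 = 25
Expand to Ax^2 + Bx + C = 0, where b-k = -11.891
A = 1+m^2 = 12.806096
B = 2(m(b-k) - h) = 2(3.4360*(-11.891) + 4) = -73.714952
C = h^2 + (b-k)^2 - r^2 = 16 + 141.395881 - 25 = 132.395881
disc = B^2-4AC = 5433.8941 - 6781.8974 = -1348.0033
disc < 0

0 intersection points


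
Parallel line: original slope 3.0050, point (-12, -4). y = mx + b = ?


Parallel lines have equal slopes.
m2 = 3.0050
b2 = -4 - 3.0050*(-12) = 32.0600

y = 3.0050x + 32.0600


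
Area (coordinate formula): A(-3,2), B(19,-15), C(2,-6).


-3*(-15+ 6) = 27
19*(-6-2) = -152
2*(2+ 15) = 34
sum = -91
Area = |-91|/2 = 45.5000

45.5000 sq units


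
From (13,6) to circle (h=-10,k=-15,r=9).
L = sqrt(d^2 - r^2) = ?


d = sqrt((13+ 10)^2 + (6+ 15)^2) = sqrt(529+441) = 31.1448
L = sqrt(970.0000 - 81) = sqrt(889.0000) = 29.8161

29.8161


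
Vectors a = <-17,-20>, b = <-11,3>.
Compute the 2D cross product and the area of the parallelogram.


cross = -17*3 + 20*(-11) = -51 - 220 = -271
Parallelogram area = |-271| = 271

cross = -271, parallelogram area = 271


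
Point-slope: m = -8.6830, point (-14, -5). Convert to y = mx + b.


y + 5 = -8.6830(x + 14)
y = -8.6830x - 5 + 8.6830*(-14)
y = -8.6830x - 126.5620

y = -8.6830x - 126.5620


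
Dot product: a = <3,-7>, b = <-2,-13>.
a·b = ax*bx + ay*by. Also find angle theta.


a·b = 3*(-2) - 7*(-13) = -6 + 91 = 85
|a| = sqrt(9+49) = 7.6158
|b| = sqrt(4+169) = 13.1529
cos(theta) = 85/(sqrt(58)*sqrt(173)) = 85/sqrt(10034) = 0.848559
theta = arccos(85/sqrt(10034)) = 31.9448 degrees

a·b = 85, theta = 31.9448 deg


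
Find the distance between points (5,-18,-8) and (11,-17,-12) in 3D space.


dx=6, dy=1, dz=-4
d = sqrt(36+1+16) = sqrt(53) = 7.2801

7.2801


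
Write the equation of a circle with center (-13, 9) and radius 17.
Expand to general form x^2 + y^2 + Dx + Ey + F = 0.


(x+ 13)^2 + (y-9)^2 = 17^2
D = -2h = 26, E = -2k = -18
F = h^2+k^2-r^2 = 169+81-289 = -39

x^2 + y^2 + 26x - 18y - 39 = 0


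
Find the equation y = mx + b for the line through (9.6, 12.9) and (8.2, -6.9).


m = (-19.8)/(-1.4) = 14.1429
b = y1 - m*x1 = 12.9 - (-19.8*9.6)/(-1.4) = 12.9 - 135.7714 = -122.8714

y = 14.1429x - 122.8714


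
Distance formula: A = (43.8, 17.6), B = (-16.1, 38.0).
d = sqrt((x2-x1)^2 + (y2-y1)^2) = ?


dx = -16.1 - 43.8 = -59.9
dy = 38.0 - 17.6 = 20.4
d = sqrt(3588.01 + 416.16) = sqrt(4004.17) = 63.2785

63.2785


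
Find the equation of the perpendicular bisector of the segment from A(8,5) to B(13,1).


Midpoint = (10.5, 3)
Slope of AB = dy/dx = -4/5 = -0.8000
Perp slope = -dx/dy = 5/4 = 1.2500
b = My - (perp slope)*Mx = 3 + (5*10.5)/(-4) = 3 - 13.1250 = -10.1250

y = 1.2500x - 10.1250


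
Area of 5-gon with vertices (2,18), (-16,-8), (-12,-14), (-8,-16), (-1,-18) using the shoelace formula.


sum(xi*y_{i+1}) = 2*(-8) - 16*(-14) - 12*(-16) - 8*(-18) - 1*18 = 526
sum(yi*x_{i+1}) = 18*(-16) - 8*(-12) - 14*(-8) - 16*(-1) - 18*2 = -100
Area = |526 + 100|/2 = 626/2 = 313.0000

313.0000 sq units


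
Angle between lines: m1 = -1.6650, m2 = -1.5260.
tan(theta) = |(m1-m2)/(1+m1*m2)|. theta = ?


m1-m2 = -0.139
1+m1*m2 = 3.54079
tan(theta) = |-0.139/3.54079| = 0.039257
theta = arctan(|-0.139/3.54079|) = 2.2481 degrees (acute angle)

2.2481 degrees


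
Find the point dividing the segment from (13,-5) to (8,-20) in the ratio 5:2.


Px = (5*8 + 2*13)/7 = 66/7 = 9.4286
Py = (5*(-20) + 2*(-5))/7 = -110/7 = -15.7143

P = (9.4286, -15.7143)


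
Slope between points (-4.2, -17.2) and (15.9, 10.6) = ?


dy = 10.6 + 17.2 = 27.8
dx = 15.9 + 4.2 = 20.1
m = 27.8/20.1 = 1.3831

m = 1.3831


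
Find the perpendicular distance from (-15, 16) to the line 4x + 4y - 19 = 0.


|4*(-15) + 4*16 - 19| = |-15| = 15
sqrt(16 + 16) = sqrt(32) = 5.6569
d = 15/sqrt(32) = 2.6517

2.6517


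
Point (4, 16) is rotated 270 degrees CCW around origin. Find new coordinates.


cos(270) = 0, sin(270) = -1
x' = 4*0 - 16*(-1) = 16
y' = 4*(-1) + 16*0 = -4

(16, -4)


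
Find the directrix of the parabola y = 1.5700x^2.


a = 1.5700
1/(4a) = 0.1592
directrix: y = -0.1592 = -0.1592

y = -0.1592


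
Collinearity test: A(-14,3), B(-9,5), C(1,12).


-14*(5-12) - 9*(12-3) + 1*(3-5)
= 98 - 81 - 2 = 15

No, not collinear (determinant = 15)


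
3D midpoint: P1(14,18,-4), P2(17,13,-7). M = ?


Mx = (14+17)/2 = 15.5000
My = (18+13)/2 = 15.5000
Mz = (-4- 7)/2 = -5.5000

M = (15.5000, 15.5000, -5.5000)


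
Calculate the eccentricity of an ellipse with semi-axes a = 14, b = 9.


c = sqrt(196-81) = sqrt(115) = 10.7238
e = c/a = sqrt(115)/14 = 0.7660

e = 0.7660


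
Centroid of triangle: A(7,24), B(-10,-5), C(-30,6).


Gx = (7- 10- 30)/3 = -33/3 = -11.0000
Gy = (24- 5+6)/3 = 25/3 = 8.3333

G = (-11.0000, 8.3333)


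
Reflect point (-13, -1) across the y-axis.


Reflection rule for y-axis: (-x, y)
(-13, -1) -> (13, -1)

(13, -1)


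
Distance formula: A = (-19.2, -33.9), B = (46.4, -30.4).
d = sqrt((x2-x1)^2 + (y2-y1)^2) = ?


dx = 46.4 + 19.2 = 65.6
dy = -30.4 + 33.9 = 3.5
d = sqrt(4303.36 + 12.25) = sqrt(4315.61) = 65.6933

65.6933


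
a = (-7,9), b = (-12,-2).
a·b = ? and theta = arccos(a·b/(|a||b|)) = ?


a·b = -7*(-12) + 9*(-2) = 84 - 18 = 66
|a| = sqrt(49+81) = 11.4018
|b| = sqrt(144+4) = 12.1655
cos(theta) = 66/(sqrt(130)*sqrt(148)) = 66/sqrt(19240) = 0.475819
theta = arccos(66/sqrt(19240)) = 61.5873 degrees

a·b = 66, theta = 61.5873 deg


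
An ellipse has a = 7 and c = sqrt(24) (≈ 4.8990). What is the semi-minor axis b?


b^2 = 7^2 - (sqrt(24))^2 = 49 - 24 = 25
b = sqrt(25) = 5

b = 5


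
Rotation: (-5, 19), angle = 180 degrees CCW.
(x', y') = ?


cos(180) = -1, sin(180) = 0
x' = -5*(-1) - 19*0 = 5
y' = -5*0 + 19*(-1) = -19

(5, -19)


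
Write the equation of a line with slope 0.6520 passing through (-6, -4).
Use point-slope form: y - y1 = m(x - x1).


y + 4 = 0.6520(x + 6)
y = 0.6520x - 4 - 0.6520*(-6)
y = 0.6520x - 0.0880

y = 0.6520x - 0.0880


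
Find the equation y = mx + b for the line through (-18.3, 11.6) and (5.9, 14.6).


m = (3.0)/(24.2) = 0.1240
b = y1 - m*x1 = 11.6 - (3.0*(-18.3))/(24.2) = 11.6 + 2.2686 = 13.8686

y = 0.1240x + 13.8686


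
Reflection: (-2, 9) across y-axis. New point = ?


Reflection rule for y-axis: (-x, y)
(-2, 9) -> (2, 9)

(2, 9)


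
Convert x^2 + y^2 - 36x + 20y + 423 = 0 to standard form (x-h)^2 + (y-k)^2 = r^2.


h = -D/2 = 36/2 = 18
k = -E/2 = -20/2 = -10
r^2 = h^2 + k^2 - F = 324 + 100 - 423 = 1
r = 1

Center (18, -10), radius = 1


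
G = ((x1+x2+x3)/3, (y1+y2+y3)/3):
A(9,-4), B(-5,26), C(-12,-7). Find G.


Gx = (9- 5- 12)/3 = -8/3 = -2.6667
Gy = (-4+26- 7)/3 = 15/3 = 5.0000

G = (-2.6667, 5.0000)


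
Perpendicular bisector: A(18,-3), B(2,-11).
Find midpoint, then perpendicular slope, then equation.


Midpoint = (10, -7)
Slope of AB = dy/dx = -8/(-16) = 0.5000
Perp slope = -dx/dy = -16/8 = -2.0000
b = My - (perp slope)*Mx = -7 + (-16*10)/(-8) = -7 + 20.0000 = 13.0000

y = -2.0000x + 13.0000


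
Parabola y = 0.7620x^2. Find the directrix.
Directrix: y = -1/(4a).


a = 0.7620
1/(4a) = 0.3281
directrix: y = -0.3281 = -0.3281

y = -0.3281


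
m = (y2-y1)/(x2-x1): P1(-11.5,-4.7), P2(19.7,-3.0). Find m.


dy = -3.0 + 4.7 = 1.7
dx = 19.7 + 11.5 = 31.2
m = 1.7/31.2 = 0.0545

m = 0.0545


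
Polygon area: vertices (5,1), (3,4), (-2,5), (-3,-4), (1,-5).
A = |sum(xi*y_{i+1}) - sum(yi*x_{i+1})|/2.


sum(xi*y_{i+1}) = 5*4 + 3*5 - 2*(-4) - 3*(-5) + 1*1 = 59
sum(yi*x_{i+1}) = 1*3 + 4*(-2) + 5*(-3) - 4*1 - 5*5 = -49
Area = |59 + 49|/2 = 108/2 = 54.0000

54.0000 sq units


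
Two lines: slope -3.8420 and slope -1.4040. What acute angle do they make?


m1-m2 = -2.438
1+m1*m2 = 6.394168
tan(theta) = |-2.438/6.394168| = 0.381285
theta = arctan(|-2.438/6.394168|) = 20.8711 degrees (acute angle)

20.8711 degrees


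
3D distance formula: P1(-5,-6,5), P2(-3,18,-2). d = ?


dx=2, dy=24, dz=-7
d = sqrt(4+576+49) = sqrt(629) = 25.0799

25.0799


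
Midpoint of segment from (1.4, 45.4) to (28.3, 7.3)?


Mx = (1.4 + 28.3)/2 = 29.7/2 = 14.8500
My = (45.4 + 7.3)/2 = 52.7/2 = 26.3500

(14.8500, 26.3500)


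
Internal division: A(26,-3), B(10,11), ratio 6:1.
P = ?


Px = (6*10 + 1*26)/7 = 86/7 = 12.2857
Py = (6*11 + 1*(-3))/7 = 63/7 = 9.0000

P = (12.2857, 9.0000)


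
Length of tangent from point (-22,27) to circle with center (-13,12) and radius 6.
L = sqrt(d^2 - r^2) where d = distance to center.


d = sqrt((-22+ 13)^2 + (27-12)^2) = sqrt(81+225) = 17.4929
L = sqrt(306.0000 - 36) = sqrt(270.0000) = 16.4317

16.4317


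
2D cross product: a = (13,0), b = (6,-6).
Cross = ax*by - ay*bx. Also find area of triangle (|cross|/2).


cross = 13*(-6) - 0*6 = -78 - 0 = -78
Triangle area = |-78|/2 = 78/2 = 39.0000

cross = -78, triangle area = 39.0000


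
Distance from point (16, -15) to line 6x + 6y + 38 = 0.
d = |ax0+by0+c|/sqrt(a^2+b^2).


|6*16 + 6*(-15) + 38| = |44| = 44
sqrt(36 + 36) = sqrt(72) = 8.4853
d = 44/sqrt(72) = 5.1854

5.1854


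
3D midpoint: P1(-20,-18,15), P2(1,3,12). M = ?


Mx = (-20+1)/2 = -9.5000
My = (-18+3)/2 = -7.5000
Mz = (15+12)/2 = 13.5000

M = (-9.5000, -7.5000, 13.5000)


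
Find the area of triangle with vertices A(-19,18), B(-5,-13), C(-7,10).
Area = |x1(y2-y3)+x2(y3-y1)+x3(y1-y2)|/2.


-19*(-13-10) = 437
-5*(10-18) = 40
-7*(18+ 13) = -217
sum = 260
Area = |260|/2 = 130.0000

130.0000 sq units


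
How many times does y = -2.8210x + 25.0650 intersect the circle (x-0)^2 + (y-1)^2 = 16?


Substitute y = -2.8210x + 25.0650: (x-0)^2 + (-2.8210x+25.0650-1)^2 = 16
Expand to Ax^2 + Bx + C = 0, where b-k = 24.065
A = 1+m^2 = 8.958041
B = 2(m(b-k) - h) = 2(-2.8210*24.065 - 0) = -135.77473
C = h^2 + (b-k)^2 - r^2 = 0 + 579.124225 - 16 = 563.124225
disc = B^2-4AC = 18434.7773 - 20177.9596 = -1743.1823
disc < 0

0 intersection points


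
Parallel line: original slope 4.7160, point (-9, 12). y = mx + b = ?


Parallel lines have equal slopes.
m2 = 4.7160
b2 = 12 - 4.7160*(-9) = 54.4440

y = 4.7160x + 54.4440


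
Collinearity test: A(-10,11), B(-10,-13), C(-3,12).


-10*(-13-12) - 10*(12-11) - 3*(11+ 13)
= 250 - 10 - 72 = 168

No, not collinear (determinant = 168)


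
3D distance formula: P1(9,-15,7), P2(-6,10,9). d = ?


dx=-15, dy=25, dz=2
d = sqrt(225+625+4) = sqrt(854) = 29.2233

29.2233


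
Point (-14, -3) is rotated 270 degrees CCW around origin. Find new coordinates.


cos(270) = 0, sin(270) = -1
x' = -14*0 + 3*(-1) = -3
y' = -14*(-1) - 3*0 = 14

(-3, 14)


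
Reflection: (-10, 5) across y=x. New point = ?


Reflection rule for y=x: (y, x)
(-10, 5) -> (5, -10)

(5, -10)


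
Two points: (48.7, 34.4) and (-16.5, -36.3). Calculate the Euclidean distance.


dx = -16.5 - 48.7 = -65.2
dy = -36.3 - 34.4 = -70.7
d = sqrt(4251.04 + 4998.49) = sqrt(9249.53) = 96.1745

96.1745


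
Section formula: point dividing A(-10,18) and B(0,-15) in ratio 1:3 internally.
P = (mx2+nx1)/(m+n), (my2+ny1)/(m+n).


Px = (1*0 + 3*(-10))/4 = -30/4 = -7.5000
Py = (1*(-15) + 3*18)/4 = 39/4 = 9.7500

P = (-7.5000, 9.7500)


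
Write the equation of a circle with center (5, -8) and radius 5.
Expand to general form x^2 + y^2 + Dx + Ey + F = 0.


(x-5)^2 + (y+ 8)^2 = 5^2
D = -2h = -10, E = -2k = 16
F = h^2+k^2-r^2 = 25+64-25 = 64

x^2 + y^2 - 10x + 16y + 64 = 0


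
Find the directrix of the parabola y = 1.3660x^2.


a = 1.3660
1/(4a) = 0.1830
directrix: y = -0.1830 = -0.1830

y = -0.1830


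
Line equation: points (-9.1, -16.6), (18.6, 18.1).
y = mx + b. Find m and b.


m = (34.7)/(27.7) = 1.2527
b = y1 - m*x1 = -16.6 - (34.7*(-9.1))/(27.7) = -16.6 + 11.3996 = -5.2004

y = 1.2527x - 5.2004


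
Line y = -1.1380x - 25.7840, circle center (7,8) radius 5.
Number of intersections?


Substitute y = -1.1380x - 25.7840: (x-7)^2 + (-1.1380x- 25.7840-8)^2 = 25
Expand to Ax^2 + Bx + C = 0, where b-k = -33.784
A = 1+m^2 = 2.295044
B = 2(m(b-k) - h) = 2(-1.1380*(-33.784) - 7) = 62.892384
C = h^2 + (b-k)^2 - r^2 = 49 + 1141.358656 - 25 = 1165.358656
disc = B^2-4AC = 3955.4520 - 10698.1976 = -6742.7456
disc < 0

0 intersection points


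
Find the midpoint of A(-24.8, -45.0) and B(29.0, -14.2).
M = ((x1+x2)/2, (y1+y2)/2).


Mx = (-24.8 + 29.0)/2 = 4.2/2 = 2.1000
My = (-45.0 - 14.2)/2 = -59.2/2 = -29.6000

(2.1000, -29.6000)


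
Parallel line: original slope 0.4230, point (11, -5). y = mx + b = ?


Parallel lines have equal slopes.
m2 = 0.4230
b2 = -5 - 0.4230*11 = -9.6530

y = 0.4230x - 9.6530


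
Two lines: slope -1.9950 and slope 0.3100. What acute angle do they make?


m1-m2 = -2.305
1+m1*m2 = 0.38155
tan(theta) = |-2.305/0.38155| = 6.041148
theta = arctan(|-2.305/0.38155|) = 80.6010 degrees (acute angle)

80.6010 degrees


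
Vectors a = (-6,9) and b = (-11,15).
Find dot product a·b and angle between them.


a·b = -6*(-11) + 9*15 = 66 + 135 = 201
|a| = sqrt(36+81) = 10.8167
|b| = sqrt(121+225) = 18.6011
cos(theta) = 201/(sqrt(117)*sqrt(346)) = 201/sqrt(40482) = 0.998999
theta = arccos(201/sqrt(40482)) = 2.5638 degrees

a·b = 201, theta = 2.5638 deg


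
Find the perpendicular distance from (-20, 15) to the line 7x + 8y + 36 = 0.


|7*(-20) + 8*15 + 36| = |16| = 16
sqrt(49 + 64) = sqrt(113) = 10.6301
d = 16/sqrt(113) = 1.5052

1.5052


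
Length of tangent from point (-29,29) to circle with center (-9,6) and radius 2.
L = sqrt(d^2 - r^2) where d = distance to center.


d = sqrt((-29+ 9)^2 + (29-6)^2) = sqrt(400+529) = 30.4795
L = sqrt(929.0000 - 4) = sqrt(925.0000) = 30.4138

30.4138


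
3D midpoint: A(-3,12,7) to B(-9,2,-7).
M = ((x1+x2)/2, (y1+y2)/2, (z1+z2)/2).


Mx = (-3- 9)/2 = -6.0000
My = (12+2)/2 = 7.0000
Mz = (7- 7)/2 = 0

M = (-6.0000, 7.0000, 0)


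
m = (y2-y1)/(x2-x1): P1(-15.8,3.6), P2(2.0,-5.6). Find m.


dy = -5.6 - 3.6 = -9.2
dx = 2.0 + 15.8 = 17.8
m = -9.2/17.8 = -0.5169

m = -0.5169


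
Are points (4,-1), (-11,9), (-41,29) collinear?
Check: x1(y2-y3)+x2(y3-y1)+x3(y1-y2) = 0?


4*(9-29) - 11*(29+ 1) - 41*(-1-9)
= -80 - 330 + 410 = 0

Yes, collinear (determinant = 0)


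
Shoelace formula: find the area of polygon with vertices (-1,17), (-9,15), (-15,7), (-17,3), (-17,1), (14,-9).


sum(xi*y_{i+1}) = -1*15 - 9*7 - 15*3 - 17*1 - 17*(-9) + 14*17 = 251
sum(yi*x_{i+1}) = 17*(-9) + 15*(-15) + 7*(-17) + 3*(-17) + 1*14 - 9*(-1) = -525
Area = |251 + 525|/2 = 776/2 = 388.0000

388.0000 sq units


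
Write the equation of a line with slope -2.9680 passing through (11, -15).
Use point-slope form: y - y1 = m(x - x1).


y + 15 = -2.9680(x - 11)
y = -2.9680x - 15 + 2.9680*11
y = -2.9680x + 17.6480

y = -2.9680x + 17.6480


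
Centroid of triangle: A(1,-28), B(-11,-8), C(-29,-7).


Gx = (1- 11- 29)/3 = -39/3 = -13.0000
Gy = (-28- 8- 7)/3 = -43/3 = -14.3333

G = (-13.0000, -14.3333)


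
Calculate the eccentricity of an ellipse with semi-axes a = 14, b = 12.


c = sqrt(196-144) = sqrt(52) = 7.2111
e = c/a = sqrt(52)/14 = 0.5151

e = 0.5151


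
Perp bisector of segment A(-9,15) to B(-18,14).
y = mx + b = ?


Midpoint = (-13.5, 14.5)
Slope of AB = dy/dx = -1/(-9) = 0.1111
Perp slope = -dx/dy = -9/1 = -9.0000
b = My - (perp slope)*Mx = 14.5 + (-9*(-13.5))/(-1) = 14.5 - 121.5000 = -107.0000

y = -9.0000x - 107.0000


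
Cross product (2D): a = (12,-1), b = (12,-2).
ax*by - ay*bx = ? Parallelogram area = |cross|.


cross = 12*(-2) + 1*12 = -24 + 12 = -12
Parallelogram area = |-12| = 12

cross = -12, parallelogram area = 12


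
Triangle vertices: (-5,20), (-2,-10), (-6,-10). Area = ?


-5*(-10+ 10) = 0
-2*(-10-20) = 60
-6*(20+ 10) = -180
sum = -120
Area = |-120|/2 = 60.0000

60.0000 sq units


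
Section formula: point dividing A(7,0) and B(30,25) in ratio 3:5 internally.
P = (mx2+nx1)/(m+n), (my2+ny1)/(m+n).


Px = (3*30 + 5*7)/8 = 125/8 = 15.6250
Py = (3*25 + 5*0)/8 = 75/8 = 9.3750

P = (15.6250, 9.3750)


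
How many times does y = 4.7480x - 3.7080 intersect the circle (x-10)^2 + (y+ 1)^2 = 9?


Substitute y = 4.7480x - 3.7080: (x-10)^2 + (4.7480x- 3.7080+ 1)^2 = 9
Expand to Ax^2 + Bx + C = 0, where b-k = -2.708
A = 1+m^2 = 23.543504
B = 2(m(b-k) - h) = 2(4.7480*(-2.708) - 10) = -45.715168
C = h^2 + (b-k)^2 - r^2 = 100 + 7.333264 - 9 = 98.333264
disc = B^2-4AC = 2089.8766 - 9260.4384 = -7170.5618
disc < 0

0 intersection points


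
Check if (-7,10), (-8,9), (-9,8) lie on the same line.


-7*(9-8) - 8*(8-10) - 9*(10-9)
= -7 + 16 - 9 = 0

Yes, collinear (determinant = 0)


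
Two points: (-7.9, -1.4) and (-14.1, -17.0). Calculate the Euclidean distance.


dx = -14.1 + 7.9 = -6.2
dy = -17.0 + 1.4 = -15.6
d = sqrt(38.44 + 243.36) = sqrt(281.8) = 16.7869

16.7869


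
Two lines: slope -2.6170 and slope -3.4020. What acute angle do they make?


m1-m2 = 0.785
1+m1*m2 = 9.903034
tan(theta) = |0.785/9.903034| = 0.079269
theta = arctan(|0.785/9.903034|) = 4.5323 degrees (acute angle)

4.5323 degrees


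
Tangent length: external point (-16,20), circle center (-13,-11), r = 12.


d = sqrt((-16+ 13)^2 + (20+ 11)^2) = sqrt(9+961) = 31.1448
L = sqrt(970.0000 - 144) = sqrt(826.0000) = 28.7402

28.7402


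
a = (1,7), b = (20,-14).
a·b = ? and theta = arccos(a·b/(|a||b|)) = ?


a·b = 1*20 + 7*(-14) = 20 - 98 = -78
|a| = sqrt(1+49) = 7.0711
|b| = sqrt(400+196) = 24.4131
cos(theta) = -78/(sqrt(50)*sqrt(596)) = -78/sqrt(29800) = -0.451842
theta = arccos(-78/sqrt(29800)) = 116.8619 degrees

a·b = -78, theta = 116.8619 deg


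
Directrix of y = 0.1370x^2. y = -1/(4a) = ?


a = 0.1370
1/(4a) = 1.8248
directrix: y = -1.8248 = -1.8248

y = -1.8248


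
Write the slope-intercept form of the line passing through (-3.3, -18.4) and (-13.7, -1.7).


m = (16.7)/(-10.4) = -1.6058
b = y1 - m*x1 = -18.4 - (16.7*(-3.3))/(-10.4) = -18.4 - 5.2990 = -23.6990

y = -1.6058x - 23.6990


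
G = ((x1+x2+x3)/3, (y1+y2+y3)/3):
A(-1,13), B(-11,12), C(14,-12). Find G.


Gx = (-1- 11+14)/3 = 2/3 = 0.6667
Gy = (13+12- 12)/3 = 13/3 = 4.3333

G = (0.6667, 4.3333)


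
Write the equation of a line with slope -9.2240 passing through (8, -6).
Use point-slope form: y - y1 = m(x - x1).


y + 6 = -9.2240(x - 8)
y = -9.2240x - 6 + 9.2240*8
y = -9.2240x + 67.7920

y = -9.2240x + 67.7920


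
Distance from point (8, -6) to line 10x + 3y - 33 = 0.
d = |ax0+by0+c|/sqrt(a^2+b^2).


|10*8 + 3*(-6) - 33| = |29| = 29
sqrt(100 + 9) = sqrt(109) = 10.4403
d = 29/sqrt(109) = 2.7777

2.7777


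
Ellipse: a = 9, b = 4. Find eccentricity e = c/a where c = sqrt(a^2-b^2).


c = sqrt(81-16) = sqrt(65) = 8.0623
e = c/a = sqrt(65)/9 = 0.8958

e = 0.8958


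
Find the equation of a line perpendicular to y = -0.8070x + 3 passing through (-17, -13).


Perpendicular slope = -1/m1 = -1/(-0.8070) = 1.2392
b2 = y0 - m2*x0 = -13 - 17/(-0.8070) = -13 + 21.0657 = 8.0657

y = 1.2392x + 8.0657


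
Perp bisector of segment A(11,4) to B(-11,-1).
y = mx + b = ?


Midpoint = (0, 1.5)
Slope of AB = dy/dx = -5/(-22) = 0.2273
Perp slope = -dx/dy = -22/5 = -4.4000
b = My - (perp slope)*Mx = 1.5 + (-22*0)/(-5) = 1.5 + 0 = 1.5000

y = -4.4000x + 1.5000


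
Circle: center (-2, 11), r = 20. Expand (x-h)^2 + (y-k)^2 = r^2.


(x+ 2)^2 + (y-11)^2 = 20^2
D = -2h = 4, E = -2k = -22
F = h^2+k^2-r^2 = 4+121-400 = -275

x^2 + y^2 + 4x - 22y - 275 = 0


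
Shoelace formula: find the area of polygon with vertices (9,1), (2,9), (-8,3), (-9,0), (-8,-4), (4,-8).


sum(xi*y_{i+1}) = 9*9 + 2*3 - 8*0 - 9*(-4) - 8*(-8) + 4*1 = 191
sum(yi*x_{i+1}) = 1*2 + 9*(-8) + 3*(-9) + 0*(-8) - 4*4 - 8*9 = -185
Area = |191 + 185|/2 = 376/2 = 188.0000

188.0000 sq units


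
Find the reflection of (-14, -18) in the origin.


Reflection rule for origin: (-x, -y)
(-14, -18) -> (14, 18)

(14, 18)


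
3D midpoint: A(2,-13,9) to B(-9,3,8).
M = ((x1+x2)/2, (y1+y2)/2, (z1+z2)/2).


Mx = (2- 9)/2 = -3.5000
My = (-13+3)/2 = -5.0000
Mz = (9+8)/2 = 8.5000

M = (-3.5000, -5.0000, 8.5000)


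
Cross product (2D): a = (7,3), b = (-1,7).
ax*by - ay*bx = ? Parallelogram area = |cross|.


cross = 7*7 - 3*(-1) = 49 + 3 = 52
Parallelogram area = |52| = 52

cross = 52, parallelogram area = 52


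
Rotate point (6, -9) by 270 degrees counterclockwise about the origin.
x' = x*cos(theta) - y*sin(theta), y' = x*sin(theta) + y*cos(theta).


cos(270) = 0, sin(270) = -1
x' = 6*0 + 9*(-1) = -9
y' = 6*(-1) - 9*0 = -6

(-9, -6)


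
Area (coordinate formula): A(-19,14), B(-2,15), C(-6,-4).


-19*(15+ 4) = -361
-2*(-4-14) = 36
-6*(14-15) = 6
sum = -319
Area = |-319|/2 = 159.5000

159.5000 sq units


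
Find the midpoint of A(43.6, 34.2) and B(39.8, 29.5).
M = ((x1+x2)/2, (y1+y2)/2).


Mx = (43.6 + 39.8)/2 = 83.4/2 = 41.7000
My = (34.2 + 29.5)/2 = 63.7/2 = 31.8500

(41.7000, 31.8500)


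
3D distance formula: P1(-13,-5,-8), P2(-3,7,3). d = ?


dx=10, dy=12, dz=11
d = sqrt(100+144+121) = sqrt(365) = 19.1050

19.1050


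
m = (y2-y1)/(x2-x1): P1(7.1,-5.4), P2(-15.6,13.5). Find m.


dy = 13.5 + 5.4 = 18.9
dx = -15.6 - 7.1 = -22.7
m = 18.9/(-22.7) = -0.8326

m = -0.8326


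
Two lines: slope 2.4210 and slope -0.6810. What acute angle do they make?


m1-m2 = 3.102
1+m1*m2 = -0.648701
tan(theta) = |3.102/(-0.648701)| = 4.781864
theta = arctan(|3.102/(-0.648701)|) = 78.1883 degrees (acute angle)

78.1883 degrees


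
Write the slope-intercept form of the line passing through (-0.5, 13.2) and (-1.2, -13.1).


m = (-26.3)/(-0.7) = 37.5714
b = y1 - m*x1 = 13.2 - (-26.3*(-0.5))/(-0.7) = 13.2 + 18.7857 = 31.9857

y = 37.5714x + 31.9857


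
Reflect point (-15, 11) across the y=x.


Reflection rule for y=x: (y, x)
(-15, 11) -> (11, -15)

(11, -15)


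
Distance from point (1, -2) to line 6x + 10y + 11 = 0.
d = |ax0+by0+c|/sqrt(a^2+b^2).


|6*1 + 10*(-2) + 11| = |-3| = 3
sqrt(36 + 100) = sqrt(136) = 11.6619
d = 3/sqrt(136) = 0.2572

0.2572


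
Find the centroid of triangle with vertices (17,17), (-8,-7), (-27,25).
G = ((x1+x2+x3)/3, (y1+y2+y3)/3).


Gx = (17- 8- 27)/3 = -18/3 = -6.0000
Gy = (17- 7+25)/3 = 35/3 = 11.6667

G = (-6.0000, 11.6667)


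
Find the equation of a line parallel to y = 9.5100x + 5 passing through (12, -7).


Parallel lines have equal slopes.
m2 = 9.5100
b2 = -7 - 9.5100*12 = -121.1200

y = 9.5100x - 121.1200


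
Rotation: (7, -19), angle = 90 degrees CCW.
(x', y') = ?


cos(90) = 0, sin(90) = 1
x' = 7*0 + 19*1 = 19
y' = 7*1 - 19*0 = 7

(19, 7)


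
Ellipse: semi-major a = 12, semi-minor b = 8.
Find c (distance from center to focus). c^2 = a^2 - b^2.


c^2 = 12^2 - 8^2 = 144 - 64 = 80
c = sqrt(80) = 8.9443

c = 8.9443


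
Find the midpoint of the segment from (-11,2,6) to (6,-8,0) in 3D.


Mx = (-11+6)/2 = -2.5000
My = (2- 8)/2 = -3.0000
Mz = (6+0)/2 = 3.0000

M = (-2.5000, -3.0000, 3.0000)


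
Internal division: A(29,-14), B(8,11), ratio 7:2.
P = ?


Px = (7*8 + 2*29)/9 = 114/9 = 12.6667
Py = (7*11 + 2*(-14))/9 = 49/9 = 5.4444

P = (12.6667, 5.4444)


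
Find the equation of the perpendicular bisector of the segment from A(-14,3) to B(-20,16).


Midpoint = (-17, 9.5)
Slope of AB = dy/dx = 13/(-6) = -2.1667
Perp slope = -dx/dy = 6/13 = 0.4615
b = My - (perp slope)*Mx = 9.5 + (-6*(-17))/13 = 9.5 + 7.8462 = 17.3462

y = 0.4615x + 17.3462


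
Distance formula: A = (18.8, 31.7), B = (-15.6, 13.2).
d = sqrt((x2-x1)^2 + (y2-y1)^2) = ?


dx = -15.6 - 18.8 = -34.4
dy = 13.2 - 31.7 = -18.5
d = sqrt(1183.36 + 342.25) = sqrt(1525.61) = 39.0591

39.0591


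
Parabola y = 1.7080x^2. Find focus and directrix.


a = 1.7080
1/(4a) = 0.1464
Focus = (0, 0.1464)
Directrix: y = -0.1464

Focus = (0, 0.1464), Directrix: y = -0.1464


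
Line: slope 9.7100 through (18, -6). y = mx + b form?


y + 6 = 9.7100(x - 18)
y = 9.7100x - 6 - 9.7100*18
y = 9.7100x - 180.7800

y = 9.7100x - 180.7800


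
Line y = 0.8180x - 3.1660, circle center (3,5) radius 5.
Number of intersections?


Substitute y = 0.8180x - 3.1660: (x-3)^2 + (0.8180x- 3.1660-5)^2 = 25
Expand to Ax^2 + Bx + C = 0, where b-k = -8.166
A = 1+m^2 = 1.669124
B = 2(m(b-k) - h) = 2(0.8180*(-8.166) - 3) = -19.359576
C = h^2 + (b-k)^2 - r^2 = 9 + 66.683556 - 25 = 50.683556
disc = B^2-4AC = 374.7932 - 338.3886 = 36.4046
disc > 0

2 intersection points


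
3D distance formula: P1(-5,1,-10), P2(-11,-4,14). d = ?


dx=-6, dy=-5, dz=24
d = sqrt(36+25+576) = sqrt(637) = 25.2389

25.2389


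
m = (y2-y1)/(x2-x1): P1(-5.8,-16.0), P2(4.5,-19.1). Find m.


dy = -19.1 + 16.0 = -3.1
dx = 4.5 + 5.8 = 10.3
m = -3.1/10.3 = -0.3010

m = -0.3010


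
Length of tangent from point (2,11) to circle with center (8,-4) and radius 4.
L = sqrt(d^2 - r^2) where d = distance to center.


d = sqrt((2-8)^2 + (11+ 4)^2) = sqrt(36+225) = 16.1555
L = sqrt(261.0000 - 16) = sqrt(245.0000) = 15.6525

15.6525


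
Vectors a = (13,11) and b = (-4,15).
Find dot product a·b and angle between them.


a·b = 13*(-4) + 11*15 = -52 + 165 = 113
|a| = sqrt(169+121) = 17.0294
|b| = sqrt(16+225) = 15.5242
cos(theta) = 113/(sqrt(290)*sqrt(241)) = 113/sqrt(69890) = 0.427436
theta = arccos(113/sqrt(69890)) = 64.6951 degrees

a·b = 113, theta = 64.6951 deg


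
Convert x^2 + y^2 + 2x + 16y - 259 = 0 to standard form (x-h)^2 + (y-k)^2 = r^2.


h = -D/2 = -2/2 = -1
k = -E/2 = -16/2 = -8
r^2 = h^2 + k^2 - F = 1 + 64 + 259 = 324
r = 18

Center (-1, -8), radius = 18


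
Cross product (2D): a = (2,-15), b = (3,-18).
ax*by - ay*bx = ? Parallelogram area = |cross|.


cross = 2*(-18) + 15*3 = -36 + 45 = 9
Parallelogram area = |9| = 9

cross = 9, parallelogram area = 9


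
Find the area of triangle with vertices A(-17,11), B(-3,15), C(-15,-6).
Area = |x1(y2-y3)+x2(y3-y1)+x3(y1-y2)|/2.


-17*(15+ 6) = -357
-3*(-6-11) = 51
-15*(11-15) = 60
sum = -246
Area = |-246|/2 = 123.0000

123.0000 sq units


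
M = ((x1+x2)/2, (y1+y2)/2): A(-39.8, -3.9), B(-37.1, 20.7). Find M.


Mx = (-39.8 - 37.1)/2 = -76.9/2 = -38.4500
My = (-3.9 + 20.7)/2 = 16.8/2 = 8.4000

(-38.4500, 8.4000)


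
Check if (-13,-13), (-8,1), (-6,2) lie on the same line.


-13*(1-2) - 8*(2+ 13) - 6*(-13-1)
= 13 - 120 + 84 = -23

No, not collinear (determinant = -23)


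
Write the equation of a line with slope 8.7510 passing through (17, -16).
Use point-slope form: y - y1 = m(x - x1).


y + 16 = 8.7510(x - 17)
y = 8.7510x - 16 - 8.7510*17
y = 8.7510x - 164.7670

y = 8.7510x - 164.7670


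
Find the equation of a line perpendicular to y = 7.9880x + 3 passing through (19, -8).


Perpendicular slope = -1/m1 = -1/7.9880 = -0.1252
b2 = y0 - m2*x0 = -8 + 19/7.9880 = -8 + 2.3786 = -5.6214

y = -0.1252x - 5.6214


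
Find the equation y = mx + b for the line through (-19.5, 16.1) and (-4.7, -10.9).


m = (-27.0)/(14.8) = -1.8243
b = y1 - m*x1 = 16.1 - (-27.0*(-19.5))/(14.8) = 16.1 - 35.5743 = -19.4743

y = -1.8243x - 19.4743


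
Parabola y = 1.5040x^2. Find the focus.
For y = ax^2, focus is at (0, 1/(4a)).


a = 1.5040
4a = 6.0160
focus = (0, 1/6.0160) = (0, 0.1662)

Focus = (0, 0.1662)


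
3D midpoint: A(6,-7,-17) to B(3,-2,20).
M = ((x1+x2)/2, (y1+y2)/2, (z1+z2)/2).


Mx = (6+3)/2 = 4.5000
My = (-7- 2)/2 = -4.5000
Mz = (-17+20)/2 = 1.5000

M = (4.5000, -4.5000, 1.5000)


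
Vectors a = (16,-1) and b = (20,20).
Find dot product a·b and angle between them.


a·b = 16*20 - 1*20 = 320 - 20 = 300
|a| = sqrt(256+1) = 16.0312
|b| = sqrt(400+400) = 28.2843
cos(theta) = 300/(sqrt(257)*sqrt(800)) = 300/sqrt(205600) = 0.661622
theta = arccos(300/sqrt(205600)) = 48.5763 degrees

a·b = 300, theta = 48.5763 deg


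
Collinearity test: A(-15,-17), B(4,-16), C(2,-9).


-15*(-16+ 9) + 4*(-9+ 17) + 2*(-17+ 16)
= 105 + 32 - 2 = 135

No, not collinear (determinant = 135)


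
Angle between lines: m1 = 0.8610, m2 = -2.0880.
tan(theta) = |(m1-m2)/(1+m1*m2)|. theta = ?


m1-m2 = 2.949
1+m1*m2 = -0.797768
tan(theta) = |2.949/(-0.797768)| = 3.696563
theta = arctan(|2.949/(-0.797768)|) = 74.8626 degrees (acute angle)

74.8626 degrees


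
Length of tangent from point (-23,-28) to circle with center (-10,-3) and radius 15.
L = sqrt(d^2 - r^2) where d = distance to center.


d = sqrt((-23+ 10)^2 + (-28+ 3)^2) = sqrt(169+625) = 28.1780
L = sqrt(794.0000 - 225) = sqrt(569.0000) = 23.8537

23.8537


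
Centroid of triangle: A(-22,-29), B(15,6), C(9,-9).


Gx = (-22+15+9)/3 = 2/3 = 0.6667
Gy = (-29+6- 9)/3 = -32/3 = -10.6667

G = (0.6667, -10.6667)


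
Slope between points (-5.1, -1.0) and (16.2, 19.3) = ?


dy = 19.3 + 1.0 = 20.3
dx = 16.2 + 5.1 = 21.3
m = 20.3/21.3 = 0.9531

m = 0.9531


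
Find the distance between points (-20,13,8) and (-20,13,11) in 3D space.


dx=0, dy=0, dz=3
d = sqrt(0+0+9) = sqrt(9) = 3.0000

3.0000


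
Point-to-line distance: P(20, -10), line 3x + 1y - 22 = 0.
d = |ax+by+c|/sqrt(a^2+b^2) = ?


|3*20 + 1*(-10) - 22| = |28| = 28
sqrt(9 + 1) = sqrt(10) = 3.1623
d = 28/sqrt(10) = 8.8544

8.8544


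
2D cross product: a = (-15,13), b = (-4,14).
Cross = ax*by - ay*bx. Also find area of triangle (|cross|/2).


cross = -15*14 - 13*(-4) = -210 + 52 = -158
Triangle area = |-158|/2 = 158/2 = 79.0000

cross = -158, triangle area = 79.0000


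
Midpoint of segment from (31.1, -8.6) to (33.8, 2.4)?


Mx = (31.1 + 33.8)/2 = 64.9/2 = 32.4500
My = (-8.6 + 2.4)/2 = -6.2/2 = -3.1000

(32.4500, -3.1000)


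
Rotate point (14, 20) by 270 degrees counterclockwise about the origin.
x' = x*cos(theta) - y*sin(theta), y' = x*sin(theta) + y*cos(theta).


cos(270) = 0, sin(270) = -1
x' = 14*0 - 20*(-1) = 20
y' = 14*(-1) + 20*0 = -14

(20, -14)


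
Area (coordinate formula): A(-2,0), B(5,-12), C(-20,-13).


-2*(-12+ 13) = -2
5*(-13-0) = -65
-20*(0+ 12) = -240
sum = -307
Area = |-307|/2 = 153.5000

153.5000 sq units


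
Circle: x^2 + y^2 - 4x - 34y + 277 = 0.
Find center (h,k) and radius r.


h = -D/2 = 4/2 = 2
k = -E/2 = 34/2 = 17
r^2 = h^2 + k^2 - F = 4 + 289 - 277 = 16
r = 4

Center (2, 17), radius = 4


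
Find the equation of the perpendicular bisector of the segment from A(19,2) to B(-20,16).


Midpoint = (-0.5, 9)
Slope of AB = dy/dx = 14/(-39) = -0.3590
Perp slope = -dx/dy = 39/14 = 2.7857
b = My - (perp slope)*Mx = 9 + (-39*(-0.5))/14 = 9 + 1.3929 = 10.3929

y = 2.7857x + 10.3929


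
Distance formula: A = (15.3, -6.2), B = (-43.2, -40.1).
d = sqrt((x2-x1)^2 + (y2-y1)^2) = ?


dx = -43.2 - 15.3 = -58.5
dy = -40.1 + 6.2 = -33.9
d = sqrt(3422.25 + 1149.21) = sqrt(4571.46) = 67.6126

67.6126


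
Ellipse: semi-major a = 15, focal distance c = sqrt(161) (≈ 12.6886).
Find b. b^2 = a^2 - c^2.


b^2 = 15^2 - (sqrt(161))^2 = 225 - 161 = 64
b = sqrt(64) = 8

b = 8
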